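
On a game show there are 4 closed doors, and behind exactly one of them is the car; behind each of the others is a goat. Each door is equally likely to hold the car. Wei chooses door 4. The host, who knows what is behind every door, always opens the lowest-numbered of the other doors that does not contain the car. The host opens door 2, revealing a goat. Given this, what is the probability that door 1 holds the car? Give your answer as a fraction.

1

Apply Bayes' rule, conditioning on where the car actually is.
If it is behind door 1 (prior 1/4): door 2 is the lowest-numbered option available, probability 1; weight (1/4)·1 = 1/4.
If it is behind door 2 (prior 1/4): the host opened door 2, so this case is ruled out; weight (1/4)·0 = 0.
If it is behind either of doors 3 and 4 (prior 1/4 each): the host would have opened door 1 instead, probability 0; weight (1/4)·0 = 0 each.
The weights sum to 1/4.
So P(the car behind door 1 | the host opened door 2) = (1/4) / (1/4) = 1.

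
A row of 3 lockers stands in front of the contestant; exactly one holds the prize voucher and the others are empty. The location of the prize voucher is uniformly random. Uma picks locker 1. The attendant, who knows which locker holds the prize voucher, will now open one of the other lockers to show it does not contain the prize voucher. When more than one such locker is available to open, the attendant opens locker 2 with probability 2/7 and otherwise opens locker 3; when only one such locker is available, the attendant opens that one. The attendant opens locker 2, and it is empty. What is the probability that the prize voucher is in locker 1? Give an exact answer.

2/9

Condition on the true location of the prize voucher.
If it is in locker 1 (prior 1/3): locker 2 is available, opened with probability 2/7; weight (1/3)·(2/7) = 2/21.
If it is in locker 2 (prior 1/3): the attendant opened locker 2, so this case is ruled out; weight (1/3)·0 = 0.
If it is in locker 3 (prior 1/3): only locker 2 is available, probability 1; weight (1/3)·1 = 1/3.
The weights sum to 3/7.
So P(the prize voucher in locker 1 | the attendant opened locker 2) = (2/21) / (3/7) = 2/9.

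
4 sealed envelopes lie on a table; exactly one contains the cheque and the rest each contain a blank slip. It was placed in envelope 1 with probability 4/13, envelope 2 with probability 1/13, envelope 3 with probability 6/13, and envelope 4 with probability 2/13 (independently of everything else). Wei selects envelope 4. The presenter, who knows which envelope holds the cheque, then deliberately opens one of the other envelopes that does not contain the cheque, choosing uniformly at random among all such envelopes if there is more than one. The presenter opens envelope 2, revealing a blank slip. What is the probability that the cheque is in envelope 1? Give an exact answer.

Apply Bayes' rule, conditioning on where the cheque actually is.
If it is in envelope 1 (prior 4/13): the presenter has 2 equally likely choices, so probability 1/2; weight (4/13)·(1/2) = 2/13.
If it is in envelope 2 (prior 1/13): the presenter opened envelope 2, so this case is ruled out; weight (1/13)·0 = 0.
If it is in envelope 3 (prior 6/13): the presenter has 2 equally likely choices, so probability 1/2; weight (6/13)·(1/2) = 3/13.
If it is in envelope 4 (prior 2/13): the presenter has 3 equally likely choices, so probability 1/3; weight (2/13)·(1/3) = 2/39.
The weights sum to 17/39.
So P(the cheque in envelope 1 | the presenter opened envelope 2) = (2/13) / (17/39) = 6/17.

6/17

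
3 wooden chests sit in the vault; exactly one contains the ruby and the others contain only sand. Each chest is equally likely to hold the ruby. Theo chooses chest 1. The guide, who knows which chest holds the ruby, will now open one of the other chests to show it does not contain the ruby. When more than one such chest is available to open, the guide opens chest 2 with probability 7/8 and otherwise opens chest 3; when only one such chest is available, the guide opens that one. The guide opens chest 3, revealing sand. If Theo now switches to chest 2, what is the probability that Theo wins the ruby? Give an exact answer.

Apply Bayes' rule, conditioning on where the ruby actually is.
If it is in chest 1 (prior 1/3): chest 2 is available but not opened, probability 1/8; weight (1/3)·(1/8) = 1/24.
If it is in chest 2 (prior 1/3): only chest 3 is available, probability 1; weight (1/3)·1 = 1/3.
If it is in chest 3 (prior 1/3): the guide opened chest 3, so this case is ruled out; weight (1/3)·0 = 0.
The weights sum to 3/8.
So P(the ruby in chest 2 | the guide opened chest 3) = (1/3) / (3/8) = 8/9.

8/9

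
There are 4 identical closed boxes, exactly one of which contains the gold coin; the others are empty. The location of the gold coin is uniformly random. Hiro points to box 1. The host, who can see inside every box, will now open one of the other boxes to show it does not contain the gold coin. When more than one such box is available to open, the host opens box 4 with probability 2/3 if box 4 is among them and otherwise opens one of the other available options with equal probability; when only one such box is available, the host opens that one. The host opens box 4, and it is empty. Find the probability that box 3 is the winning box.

1/3

Consider each possible location of the gold coin in turn.
If it is in any of boxes 1, 2, and 3 (prior 1/4 each): box 4 is available, opened with probability 2/3; weight (1/4)·(2/3) = 1/6 each.
If it is in box 4 (prior 1/4): the host opened box 4, so this case is ruled out; weight (1/4)·0 = 0.
The weights sum to 1/2.
So P(the gold coin in box 3 | the host opened box 4) = (1/6) / (1/2) = 1/3.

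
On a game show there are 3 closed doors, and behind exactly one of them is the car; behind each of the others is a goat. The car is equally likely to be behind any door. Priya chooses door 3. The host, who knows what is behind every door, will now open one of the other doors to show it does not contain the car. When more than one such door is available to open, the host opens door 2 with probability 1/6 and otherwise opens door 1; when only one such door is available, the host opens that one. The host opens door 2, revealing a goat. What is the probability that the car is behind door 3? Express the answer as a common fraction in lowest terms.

1/7

Consider each possible location of the car in turn.
If it is behind door 1 (prior 1/3): only door 2 is available, probability 1; weight (1/3)·1 = 1/3.
If it is behind door 2 (prior 1/3): the host opened door 2, so this case is ruled out; weight (1/3)·0 = 0.
If it is behind door 3 (prior 1/3): door 2 is available, opened with probability 1/6; weight (1/3)·(1/6) = 1/18.
The weights sum to 7/18.
So P(the car behind door 3 | the host opened door 2) = (1/18) / (7/18) = 1/7.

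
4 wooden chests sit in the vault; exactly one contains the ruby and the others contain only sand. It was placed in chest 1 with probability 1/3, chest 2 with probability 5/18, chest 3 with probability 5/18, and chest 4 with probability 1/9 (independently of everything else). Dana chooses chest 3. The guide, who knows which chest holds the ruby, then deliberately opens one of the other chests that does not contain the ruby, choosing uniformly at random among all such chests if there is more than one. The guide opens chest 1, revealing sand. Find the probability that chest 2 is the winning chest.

Consider each possible location of the ruby in turn.
If it is in chest 1 (prior 1/3): the guide opened chest 1, so this case is ruled out; weight (1/3)·0 = 0.
If it is in chest 2 (prior 5/18): the guide has 2 equally likely choices, so probability 1/2; weight (5/18)·(1/2) = 5/36.
If it is in chest 3 (prior 5/18): the guide has 3 equally likely choices, so probability 1/3; weight (5/18)·(1/3) = 5/54.
If it is in chest 4 (prior 1/9): the guide has 2 equally likely choices, so probability 1/2; weight (1/9)·(1/2) = 1/18.
The weights sum to 31/108.
So P(the ruby in chest 2 | the guide opened chest 1) = (5/36) / (31/108) = 15/31.

15/31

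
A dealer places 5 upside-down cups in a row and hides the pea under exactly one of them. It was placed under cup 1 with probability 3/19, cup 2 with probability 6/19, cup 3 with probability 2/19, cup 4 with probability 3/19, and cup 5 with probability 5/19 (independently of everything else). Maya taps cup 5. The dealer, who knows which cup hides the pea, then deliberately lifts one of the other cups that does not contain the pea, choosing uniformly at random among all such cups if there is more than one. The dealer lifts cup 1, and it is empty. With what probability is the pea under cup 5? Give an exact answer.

15/59

Condition on the true location of the pea.
If it is under cup 1 (prior 3/19): the dealer opened cup 1, so this case is ruled out; weight (3/19)·0 = 0.
If it is under cup 2 (prior 6/19): the dealer has 3 equally likely choices, so probability 1/3; weight (6/19)·(1/3) = 2/19.
If it is under cup 3 (prior 2/19): the dealer has 3 equally likely choices, so probability 1/3; weight (2/19)·(1/3) = 2/57.
If it is under cup 4 (prior 3/19): the dealer has 3 equally likely choices, so probability 1/3; weight (3/19)·(1/3) = 1/19.
If it is under cup 5 (prior 5/19): the dealer has 4 equally likely choices, so probability 1/4; weight (5/19)·(1/4) = 5/76.
The weights sum to 59/228.
So P(the pea under cup 5 | the dealer opened cup 1) = (5/76) / (59/228) = 15/59.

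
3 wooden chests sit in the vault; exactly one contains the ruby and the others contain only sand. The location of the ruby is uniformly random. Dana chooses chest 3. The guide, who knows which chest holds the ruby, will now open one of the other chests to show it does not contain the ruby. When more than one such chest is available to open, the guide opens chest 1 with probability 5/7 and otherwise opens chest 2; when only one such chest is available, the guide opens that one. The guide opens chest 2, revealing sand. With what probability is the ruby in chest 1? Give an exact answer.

Consider each possible location of the ruby in turn.
If it is in chest 1 (prior 1/3): only chest 2 is available, probability 1; weight (1/3)·1 = 1/3.
If it is in chest 2 (prior 1/3): the guide opened chest 2, so this case is ruled out; weight (1/3)·0 = 0.
If it is in chest 3 (prior 1/3): chest 1 is available but not opened, probability 2/7; weight (1/3)·(2/7) = 2/21.
The weights sum to 3/7.
So P(the ruby in chest 1 | the guide opened chest 2) = (1/3) / (3/7) = 7/9.

7/9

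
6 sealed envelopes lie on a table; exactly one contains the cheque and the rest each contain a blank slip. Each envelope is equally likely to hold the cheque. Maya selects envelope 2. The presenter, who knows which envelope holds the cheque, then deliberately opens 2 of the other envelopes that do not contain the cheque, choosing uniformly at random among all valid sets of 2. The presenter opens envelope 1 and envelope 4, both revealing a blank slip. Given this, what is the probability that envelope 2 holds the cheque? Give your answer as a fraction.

Condition on the true location of the cheque.
If it is in either of envelopes 1 and 4 (prior 1/6 each): that envelope was opened and seen not to hold the prize — ruled out; weight (1/6)·0 = 0 each.
If it is in envelope 2 (prior 1/6): the presenter has 10 equally likely choices, so probability 1/10; weight (1/6)·(1/10) = 1/60.
If it is in any of envelopes 3, 5, and 6 (prior 1/6 each): the presenter has 6 equally likely choices, so probability 1/6; weight (1/6)·(1/6) = 1/36 each.
The weights sum to 1/10.
So P(the cheque in envelope 2 | the presenter opened envelope 1 and envelope 4) = (1/60) / (1/10) = 1/6.

1/6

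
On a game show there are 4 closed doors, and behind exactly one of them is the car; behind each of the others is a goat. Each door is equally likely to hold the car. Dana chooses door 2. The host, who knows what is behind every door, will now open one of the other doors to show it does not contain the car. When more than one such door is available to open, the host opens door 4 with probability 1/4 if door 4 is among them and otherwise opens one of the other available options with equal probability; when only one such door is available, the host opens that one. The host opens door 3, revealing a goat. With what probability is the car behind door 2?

3/13

Condition on the true location of the car.
If it is behind door 1 (prior 1/4): door 4 is available but not opened, probability 3/4; weight (1/4)·(3/4) = 3/16.
If it is behind door 2 (prior 1/4): door 4 is available but not opened; door 3 gets probability (1 − 1/4)/2 = 3/8; weight (1/4)·(3/8) = 3/32.
If it is behind door 3 (prior 1/4): the host opened door 3, so this case is ruled out; weight (1/4)·0 = 0.
If it is behind door 4 (prior 1/4): door 4 holds the prize so is unavailable; the host chooses uniformly among the 2 others, probability 1/2; weight (1/4)·(1/2) = 1/8.
The weights sum to 13/32.
So P(the car behind door 2 | the host opened door 3) = (3/32) / (13/32) = 3/13.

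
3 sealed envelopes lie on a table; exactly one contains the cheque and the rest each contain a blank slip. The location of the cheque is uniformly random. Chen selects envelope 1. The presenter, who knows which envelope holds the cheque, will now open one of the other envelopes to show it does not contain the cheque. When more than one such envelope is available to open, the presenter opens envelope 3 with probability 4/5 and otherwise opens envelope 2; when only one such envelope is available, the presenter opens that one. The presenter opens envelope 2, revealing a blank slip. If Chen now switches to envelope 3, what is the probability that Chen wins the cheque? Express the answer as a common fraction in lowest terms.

Apply Bayes' rule, conditioning on where the cheque actually is.
If it is in envelope 1 (prior 1/3): envelope 3 is available but not opened, probability 1/5; weight (1/3)·(1/5) = 1/15.
If it is in envelope 2 (prior 1/3): the presenter opened envelope 2, so this case is ruled out; weight (1/3)·0 = 0.
If it is in envelope 3 (prior 1/3): only envelope 2 is available, probability 1; weight (1/3)·1 = 1/3.
The weights sum to 2/5.
So P(the cheque in envelope 3 | the presenter opened envelope 2) = (1/3) / (2/5) = 5/6.

5/6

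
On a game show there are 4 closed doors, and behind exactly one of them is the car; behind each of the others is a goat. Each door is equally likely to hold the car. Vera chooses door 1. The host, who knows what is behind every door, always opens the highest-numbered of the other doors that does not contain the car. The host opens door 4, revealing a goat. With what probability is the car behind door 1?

1/3

Apply Bayes' rule, conditioning on where the car actually is.
If it is behind any of doors 1, 2, and 3 (prior 1/4 each): door 4 is the highest-numbered option available, probability 1; weight (1/4)·1 = 1/4 each.
If it is behind door 4 (prior 1/4): the host opened door 4, so this case is ruled out; weight (1/4)·0 = 0.
The weights sum to 3/4.
So P(the car behind door 1 | the host opened door 4) = (1/4) / (3/4) = 1/3.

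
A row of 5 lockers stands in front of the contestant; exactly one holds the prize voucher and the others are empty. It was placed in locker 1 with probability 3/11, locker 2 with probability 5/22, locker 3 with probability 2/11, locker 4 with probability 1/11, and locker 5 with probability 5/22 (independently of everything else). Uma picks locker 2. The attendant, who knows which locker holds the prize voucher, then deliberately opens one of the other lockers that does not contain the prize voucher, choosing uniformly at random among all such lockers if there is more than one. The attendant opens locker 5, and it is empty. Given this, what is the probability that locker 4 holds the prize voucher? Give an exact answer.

Consider each possible location of the prize voucher in turn.
If it is in locker 1 (prior 3/11): the attendant has 3 equally likely choices, so probability 1/3; weight (3/11)·(1/3) = 1/11.
If it is in locker 2 (prior 5/22): the attendant has 4 equally likely choices, so probability 1/4; weight (5/22)·(1/4) = 5/88.
If it is in locker 3 (prior 2/11): the attendant has 3 equally likely choices, so probability 1/3; weight (2/11)·(1/3) = 2/33.
If it is in locker 4 (prior 1/11): the attendant has 3 equally likely choices, so probability 1/3; weight (1/11)·(1/3) = 1/33.
If it is in locker 5 (prior 5/22): the attendant opened locker 5, so this case is ruled out; weight (5/22)·0 = 0.
The weights sum to 21/88.
So P(the prize voucher in locker 4 | the attendant opened locker 5) = (1/33) / (21/88) = 8/63.

8/63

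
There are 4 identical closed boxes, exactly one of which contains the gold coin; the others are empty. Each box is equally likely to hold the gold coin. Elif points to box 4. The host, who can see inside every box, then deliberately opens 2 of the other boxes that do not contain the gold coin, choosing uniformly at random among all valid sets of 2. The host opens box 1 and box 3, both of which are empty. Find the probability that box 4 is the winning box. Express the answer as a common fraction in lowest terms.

Consider each possible location of the gold coin in turn.
If it is in either of boxes 1 and 3 (prior 1/4 each): that box was opened and seen not to hold the prize — ruled out; weight (1/4)·0 = 0 each.
If it is in box 2 (prior 1/4): the host has no choice, probability 1; weight (1/4)·1 = 1/4.
If it is in box 4 (prior 1/4): the host has 3 equally likely choices, so probability 1/3; weight (1/4)·(1/3) = 1/12.
The weights sum to 1/3.
So P(the gold coin in box 4 | the host opened box 1 and box 3) = (1/12) / (1/3) = 1/4.

1/4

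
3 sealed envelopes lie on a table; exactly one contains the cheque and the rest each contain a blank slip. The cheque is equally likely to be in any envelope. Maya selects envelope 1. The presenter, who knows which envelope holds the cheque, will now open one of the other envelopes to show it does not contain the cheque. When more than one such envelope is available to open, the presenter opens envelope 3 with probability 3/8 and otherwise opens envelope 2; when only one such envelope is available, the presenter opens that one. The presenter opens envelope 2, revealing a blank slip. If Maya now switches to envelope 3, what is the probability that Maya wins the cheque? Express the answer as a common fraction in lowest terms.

Condition on the true location of the cheque.
If it is in envelope 1 (prior 1/3): envelope 3 is available but not opened, probability 5/8; weight (1/3)·(5/8) = 5/24.
If it is in envelope 2 (prior 1/3): the presenter opened envelope 2, so this case is ruled out; weight (1/3)·0 = 0.
If it is in envelope 3 (prior 1/3): only envelope 2 is available, probability 1; weight (1/3)·1 = 1/3.
The weights sum to 13/24.
So P(the cheque in envelope 3 | the presenter opened envelope 2) = (1/3) / (13/24) = 8/13.

8/13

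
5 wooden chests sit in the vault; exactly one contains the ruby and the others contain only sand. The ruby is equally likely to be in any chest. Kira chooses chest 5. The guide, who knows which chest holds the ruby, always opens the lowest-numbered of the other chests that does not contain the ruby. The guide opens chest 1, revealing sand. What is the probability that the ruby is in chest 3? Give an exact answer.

1/4

Apply Bayes' rule, conditioning on where the ruby actually is.
If it is in chest 1 (prior 1/5): the guide opened chest 1, so this case is ruled out; weight (1/5)·0 = 0.
If it is in any of chests 2, 3, 4, and 5 (prior 1/5 each): chest 1 is the lowest-numbered option available, probability 1; weight (1/5)·1 = 1/5 each.
The weights sum to 4/5.
So P(the ruby in chest 3 | the guide opened chest 1) = (1/5) / (4/5) = 1/4.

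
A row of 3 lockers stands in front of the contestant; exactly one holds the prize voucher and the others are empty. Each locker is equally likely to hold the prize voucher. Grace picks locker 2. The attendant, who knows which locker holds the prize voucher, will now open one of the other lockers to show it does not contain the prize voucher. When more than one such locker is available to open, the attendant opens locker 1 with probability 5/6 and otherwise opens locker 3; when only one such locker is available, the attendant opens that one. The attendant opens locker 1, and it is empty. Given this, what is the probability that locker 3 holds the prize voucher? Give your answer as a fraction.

6/11

Condition on the true location of the prize voucher.
If it is in locker 1 (prior 1/3): the attendant opened locker 1, so this case is ruled out; weight (1/3)·0 = 0.
If it is in locker 2 (prior 1/3): locker 1 is available, opened with probability 5/6; weight (1/3)·(5/6) = 5/18.
If it is in locker 3 (prior 1/3): only locker 1 is available, probability 1; weight (1/3)·1 = 1/3.
The weights sum to 11/18.
So P(the prize voucher in locker 3 | the attendant opened locker 1) = (1/3) / (11/18) = 6/11.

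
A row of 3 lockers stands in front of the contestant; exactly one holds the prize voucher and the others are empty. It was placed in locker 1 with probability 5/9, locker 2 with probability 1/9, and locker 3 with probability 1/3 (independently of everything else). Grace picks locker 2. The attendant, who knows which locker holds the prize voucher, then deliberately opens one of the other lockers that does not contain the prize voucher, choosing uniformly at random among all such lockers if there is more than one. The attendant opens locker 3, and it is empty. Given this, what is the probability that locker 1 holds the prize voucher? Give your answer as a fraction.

Consider each possible location of the prize voucher in turn.
If it is in locker 1 (prior 5/9): the attendant has no choice, probability 1; weight (5/9)·1 = 5/9.
If it is in locker 2 (prior 1/9): the attendant has 2 equally likely choices, so probability 1/2; weight (1/9)·(1/2) = 1/18.
If it is in locker 3 (prior 1/3): the attendant opened locker 3, so this case is ruled out; weight (1/3)·0 = 0.
The weights sum to 11/18.
So P(the prize voucher in locker 1 | the attendant opened locker 3) = (5/9) / (11/18) = 10/11.

10/11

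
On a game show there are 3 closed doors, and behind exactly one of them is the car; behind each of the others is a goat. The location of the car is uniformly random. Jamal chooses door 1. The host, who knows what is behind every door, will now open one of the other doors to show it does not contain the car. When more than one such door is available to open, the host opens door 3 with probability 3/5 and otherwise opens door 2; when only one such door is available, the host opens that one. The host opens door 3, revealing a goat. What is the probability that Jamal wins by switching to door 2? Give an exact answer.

5/8

Consider each possible location of the car in turn.
If it is behind door 1 (prior 1/3): door 3 is available, opened with probability 3/5; weight (1/3)·(3/5) = 1/5.
If it is behind door 2 (prior 1/3): only door 3 is available, probability 1; weight (1/3)·1 = 1/3.
If it is behind door 3 (prior 1/3): the host opened door 3, so this case is ruled out; weight (1/3)·0 = 0.
The weights sum to 8/15.
So P(the car behind door 2 | the host opened door 3) = (1/3) / (8/15) = 5/8.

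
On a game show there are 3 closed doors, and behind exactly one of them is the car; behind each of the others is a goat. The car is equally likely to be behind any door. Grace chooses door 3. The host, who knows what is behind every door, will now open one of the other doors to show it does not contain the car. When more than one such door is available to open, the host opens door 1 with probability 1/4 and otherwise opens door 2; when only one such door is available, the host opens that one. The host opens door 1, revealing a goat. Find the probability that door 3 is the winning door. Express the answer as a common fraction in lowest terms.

1/5

Consider each possible location of the car in turn.
If it is behind door 1 (prior 1/3): the host opened door 1, so this case is ruled out; weight (1/3)·0 = 0.
If it is behind door 2 (prior 1/3): only door 1 is available, probability 1; weight (1/3)·1 = 1/3.
If it is behind door 3 (prior 1/3): door 1 is available, opened with probability 1/4; weight (1/3)·(1/4) = 1/12.
The weights sum to 5/12.
So P(the car behind door 3 | the host opened door 1) = (1/12) / (5/12) = 1/5.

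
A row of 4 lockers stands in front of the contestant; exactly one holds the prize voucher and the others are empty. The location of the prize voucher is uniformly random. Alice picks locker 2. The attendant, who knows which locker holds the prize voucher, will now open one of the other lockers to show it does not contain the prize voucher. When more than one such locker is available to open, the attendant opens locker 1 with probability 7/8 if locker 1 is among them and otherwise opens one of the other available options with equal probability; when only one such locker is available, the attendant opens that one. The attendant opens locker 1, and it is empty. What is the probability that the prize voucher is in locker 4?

Condition on the true location of the prize voucher.
If it is in locker 1 (prior 1/4): the attendant opened locker 1, so this case is ruled out; weight (1/4)·0 = 0.
If it is in any of lockers 2, 3, and 4 (prior 1/4 each): locker 1 is available, opened with probability 7/8; weight (1/4)·(7/8) = 7/32 each.
The weights sum to 21/32.
So P(the prize voucher in locker 4 | the attendant opened locker 1) = (7/32) / (21/32) = 1/3.

1/3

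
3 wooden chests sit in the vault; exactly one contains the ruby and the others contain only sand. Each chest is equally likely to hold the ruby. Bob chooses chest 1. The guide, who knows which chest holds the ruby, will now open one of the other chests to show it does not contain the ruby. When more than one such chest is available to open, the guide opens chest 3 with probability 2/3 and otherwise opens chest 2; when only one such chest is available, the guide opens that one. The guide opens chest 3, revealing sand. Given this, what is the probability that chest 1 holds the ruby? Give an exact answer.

2/5

Condition on the true location of the ruby.
If it is in chest 1 (prior 1/3): chest 3 is available, opened with probability 2/3; weight (1/3)·(2/3) = 2/9.
If it is in chest 2 (prior 1/3): only chest 3 is available, probability 1; weight (1/3)·1 = 1/3.
If it is in chest 3 (prior 1/3): the guide opened chest 3, so this case is ruled out; weight (1/3)·0 = 0.
The weights sum to 5/9.
So P(the ruby in chest 1 | the guide opened chest 3) = (2/9) / (5/9) = 2/5.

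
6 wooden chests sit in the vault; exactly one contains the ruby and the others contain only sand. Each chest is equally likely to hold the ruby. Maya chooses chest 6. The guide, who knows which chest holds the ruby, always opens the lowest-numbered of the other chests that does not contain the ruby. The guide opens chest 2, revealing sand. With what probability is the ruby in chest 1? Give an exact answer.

1

Apply Bayes' rule, conditioning on where the ruby actually is.
If it is in chest 1 (prior 1/6): chest 2 is the lowest-numbered option available, probability 1; weight (1/6)·1 = 1/6.
If it is in chest 2 (prior 1/6): the guide opened chest 2, so this case is ruled out; weight (1/6)·0 = 0.
If it is in any of chests 3, 4, 5, and 6 (prior 1/6 each): the guide would have opened chest 1 instead, probability 0; weight (1/6)·0 = 0 each.
The weights sum to 1/6.
So P(the ruby in chest 1 | the guide opened chest 2) = (1/6) / (1/6) = 1.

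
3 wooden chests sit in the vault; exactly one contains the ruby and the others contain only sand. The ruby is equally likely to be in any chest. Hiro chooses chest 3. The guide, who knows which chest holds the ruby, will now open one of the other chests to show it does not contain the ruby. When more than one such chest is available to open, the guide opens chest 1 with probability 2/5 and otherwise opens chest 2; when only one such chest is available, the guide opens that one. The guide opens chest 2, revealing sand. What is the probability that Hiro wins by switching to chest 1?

5/8

Consider each possible location of the ruby in turn.
If it is in chest 1 (prior 1/3): only chest 2 is available, probability 1; weight (1/3)·1 = 1/3.
If it is in chest 2 (prior 1/3): the guide opened chest 2, so this case is ruled out; weight (1/3)·0 = 0.
If it is in chest 3 (prior 1/3): chest 1 is available but not opened, probability 3/5; weight (1/3)·(3/5) = 1/5.
The weights sum to 8/15.
So P(the ruby in chest 1 | the guide opened chest 2) = (1/3) / (8/15) = 5/8.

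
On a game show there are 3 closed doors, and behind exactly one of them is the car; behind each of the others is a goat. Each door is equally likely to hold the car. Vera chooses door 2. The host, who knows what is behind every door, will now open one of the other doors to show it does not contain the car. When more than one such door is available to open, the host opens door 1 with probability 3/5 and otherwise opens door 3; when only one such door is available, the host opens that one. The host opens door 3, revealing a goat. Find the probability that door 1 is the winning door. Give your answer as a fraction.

5/7

Condition on the true location of the car.
If it is behind door 1 (prior 1/3): only door 3 is available, probability 1; weight (1/3)·1 = 1/3.
If it is behind door 2 (prior 1/3): door 1 is available but not opened, probability 2/5; weight (1/3)·(2/5) = 2/15.
If it is behind door 3 (prior 1/3): the host opened door 3, so this case is ruled out; weight (1/3)·0 = 0.
The weights sum to 7/15.
So P(the car behind door 1 | the host opened door 3) = (1/3) / (7/15) = 5/7.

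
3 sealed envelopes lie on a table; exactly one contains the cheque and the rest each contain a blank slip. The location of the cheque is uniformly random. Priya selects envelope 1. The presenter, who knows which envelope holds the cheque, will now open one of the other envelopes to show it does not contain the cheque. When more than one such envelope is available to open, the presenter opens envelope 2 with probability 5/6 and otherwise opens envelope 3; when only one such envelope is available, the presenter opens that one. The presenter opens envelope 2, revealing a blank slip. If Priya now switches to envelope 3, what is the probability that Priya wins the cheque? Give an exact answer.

Consider each possible location of the cheque in turn.
If it is in envelope 1 (prior 1/3): envelope 2 is available, opened with probability 5/6; weight (1/3)·(5/6) = 5/18.
If it is in envelope 2 (prior 1/3): the presenter opened envelope 2, so this case is ruled out; weight (1/3)·0 = 0.
If it is in envelope 3 (prior 1/3): only envelope 2 is available, probability 1; weight (1/3)·1 = 1/3.
The weights sum to 11/18.
So P(the cheque in envelope 3 | the presenter opened envelope 2) = (1/3) / (11/18) = 6/11.

6/11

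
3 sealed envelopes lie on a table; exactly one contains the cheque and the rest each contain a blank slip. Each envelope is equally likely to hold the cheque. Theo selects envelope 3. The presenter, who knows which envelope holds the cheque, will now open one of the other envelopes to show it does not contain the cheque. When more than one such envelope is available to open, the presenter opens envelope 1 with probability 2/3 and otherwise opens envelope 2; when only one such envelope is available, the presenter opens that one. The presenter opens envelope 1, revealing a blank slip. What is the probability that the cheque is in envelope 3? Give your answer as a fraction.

2/5

Apply Bayes' rule, conditioning on where the cheque actually is.
If it is in envelope 1 (prior 1/3): the presenter opened envelope 1, so this case is ruled out; weight (1/3)·0 = 0.
If it is in envelope 2 (prior 1/3): only envelope 1 is available, probability 1; weight (1/3)·1 = 1/3.
If it is in envelope 3 (prior 1/3): envelope 1 is available, opened with probability 2/3; weight (1/3)·(2/3) = 2/9.
The weights sum to 5/9.
So P(the cheque in envelope 3 | the presenter opened envelope 1) = (2/9) / (5/9) = 2/5.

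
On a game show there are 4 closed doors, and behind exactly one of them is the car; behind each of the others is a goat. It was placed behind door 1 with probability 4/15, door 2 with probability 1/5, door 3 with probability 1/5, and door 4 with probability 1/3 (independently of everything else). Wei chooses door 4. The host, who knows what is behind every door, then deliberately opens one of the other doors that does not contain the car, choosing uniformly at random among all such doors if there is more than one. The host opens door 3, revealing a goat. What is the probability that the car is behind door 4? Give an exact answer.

Apply Bayes' rule, conditioning on where the car actually is.
If it is behind door 1 (prior 4/15): the host has 2 equally likely choices, so probability 1/2; weight (4/15)·(1/2) = 2/15.
If it is behind door 2 (prior 1/5): the host has 2 equally likely choices, so probability 1/2; weight (1/5)·(1/2) = 1/10.
If it is behind door 3 (prior 1/5): the host opened door 3, so this case is ruled out; weight (1/5)·0 = 0.
If it is behind door 4 (prior 1/3): the host has 3 equally likely choices, so probability 1/3; weight (1/3)·(1/3) = 1/9.
The weights sum to 31/90.
So P(the car behind door 4 | the host opened door 3) = (1/9) / (31/90) = 10/31.

10/31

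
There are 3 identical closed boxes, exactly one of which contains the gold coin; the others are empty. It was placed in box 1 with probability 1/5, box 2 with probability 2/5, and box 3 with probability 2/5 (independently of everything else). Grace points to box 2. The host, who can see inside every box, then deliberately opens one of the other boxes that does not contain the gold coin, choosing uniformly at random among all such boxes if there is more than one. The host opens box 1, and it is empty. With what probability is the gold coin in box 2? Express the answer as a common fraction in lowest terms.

1/3

Consider each possible location of the gold coin in turn.
If it is in box 1 (prior 1/5): the host opened box 1, so this case is ruled out; weight (1/5)·0 = 0.
If it is in box 2 (prior 2/5): the host has 2 equally likely choices, so probability 1/2; weight (2/5)·(1/2) = 1/5.
If it is in box 3 (prior 2/5): the host has no choice, probability 1; weight (2/5)·1 = 2/5.
The weights sum to 3/5.
So P(the gold coin in box 2 | the host opened box 1) = (1/5) / (3/5) = 1/3.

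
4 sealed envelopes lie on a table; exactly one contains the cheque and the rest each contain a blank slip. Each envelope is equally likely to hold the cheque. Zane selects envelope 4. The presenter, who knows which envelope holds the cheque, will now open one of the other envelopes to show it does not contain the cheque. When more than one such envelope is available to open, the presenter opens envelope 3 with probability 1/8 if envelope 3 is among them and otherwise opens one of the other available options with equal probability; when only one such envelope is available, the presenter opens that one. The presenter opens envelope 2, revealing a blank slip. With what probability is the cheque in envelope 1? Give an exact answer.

Condition on the true location of the cheque.
If it is in envelope 1 (prior 1/4): envelope 3 is available but not opened, probability 7/8; weight (1/4)·(7/8) = 7/32.
If it is in envelope 2 (prior 1/4): the presenter opened envelope 2, so this case is ruled out; weight (1/4)·0 = 0.
If it is in envelope 3 (prior 1/4): envelope 3 holds the prize so is unavailable; the presenter chooses uniformly among the 2 others, probability 1/2; weight (1/4)·(1/2) = 1/8.
If it is in envelope 4 (prior 1/4): envelope 3 is available but not opened; envelope 2 gets probability (1 − 1/8)/2 = 7/16; weight (1/4)·(7/16) = 7/64.
The weights sum to 29/64.
So P(the cheque in envelope 1 | the presenter opened envelope 2) = (7/32) / (29/64) = 14/29.

14/29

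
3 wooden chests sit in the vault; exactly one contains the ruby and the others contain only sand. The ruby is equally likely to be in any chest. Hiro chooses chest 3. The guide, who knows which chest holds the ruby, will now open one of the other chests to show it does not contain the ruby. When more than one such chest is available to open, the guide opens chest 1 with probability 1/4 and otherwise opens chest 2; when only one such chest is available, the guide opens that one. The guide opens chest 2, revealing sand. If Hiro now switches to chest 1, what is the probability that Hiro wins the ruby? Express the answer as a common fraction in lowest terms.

4/7

Apply Bayes' rule, conditioning on where the ruby actually is.
If it is in chest 1 (prior 1/3): only chest 2 is available, probability 1; weight (1/3)·1 = 1/3.
If it is in chest 2 (prior 1/3): the guide opened chest 2, so this case is ruled out; weight (1/3)·0 = 0.
If it is in chest 3 (prior 1/3): chest 1 is available but not opened, probability 3/4; weight (1/3)·(3/4) = 1/4.
The weights sum to 7/12.
So P(the ruby in chest 1 | the guide opened chest 2) = (1/3) / (7/12) = 4/7.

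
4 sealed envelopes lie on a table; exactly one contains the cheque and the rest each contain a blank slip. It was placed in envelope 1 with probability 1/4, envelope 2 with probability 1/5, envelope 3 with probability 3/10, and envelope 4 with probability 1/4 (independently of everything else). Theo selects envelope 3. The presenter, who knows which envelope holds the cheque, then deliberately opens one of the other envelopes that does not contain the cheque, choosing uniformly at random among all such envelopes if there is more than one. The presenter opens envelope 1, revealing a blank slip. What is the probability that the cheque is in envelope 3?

Consider each possible location of the cheque in turn.
If it is in envelope 1 (prior 1/4): the presenter opened envelope 1, so this case is ruled out; weight (1/4)·0 = 0.
If it is in envelope 2 (prior 1/5): the presenter has 2 equally likely choices, so probability 1/2; weight (1/5)·(1/2) = 1/10.
If it is in envelope 3 (prior 3/10): the presenter has 3 equally likely choices, so probability 1/3; weight (3/10)·(1/3) = 1/10.
If it is in envelope 4 (prior 1/4): the presenter has 2 equally likely choices, so probability 1/2; weight (1/4)·(1/2) = 1/8.
The weights sum to 13/40.
So P(the cheque in envelope 3 | the presenter opened envelope 1) = (1/10) / (13/40) = 4/13.

4/13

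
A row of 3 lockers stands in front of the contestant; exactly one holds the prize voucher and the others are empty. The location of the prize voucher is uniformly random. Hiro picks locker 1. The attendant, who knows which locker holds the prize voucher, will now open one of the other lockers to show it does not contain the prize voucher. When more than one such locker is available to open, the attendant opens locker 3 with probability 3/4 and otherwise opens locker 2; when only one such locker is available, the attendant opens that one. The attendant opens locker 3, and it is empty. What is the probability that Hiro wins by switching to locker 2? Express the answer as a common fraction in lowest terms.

4/7

Apply Bayes' rule, conditioning on where the prize voucher actually is.
If it is in locker 1 (prior 1/3): locker 3 is available, opened with probability 3/4; weight (1/3)·(3/4) = 1/4.
If it is in locker 2 (prior 1/3): only locker 3 is available, probability 1; weight (1/3)·1 = 1/3.
If it is in locker 3 (prior 1/3): the attendant opened locker 3, so this case is ruled out; weight (1/3)·0 = 0.
The weights sum to 7/12.
So P(the prize voucher in locker 2 | the attendant opened locker 3) = (1/3) / (7/12) = 4/7.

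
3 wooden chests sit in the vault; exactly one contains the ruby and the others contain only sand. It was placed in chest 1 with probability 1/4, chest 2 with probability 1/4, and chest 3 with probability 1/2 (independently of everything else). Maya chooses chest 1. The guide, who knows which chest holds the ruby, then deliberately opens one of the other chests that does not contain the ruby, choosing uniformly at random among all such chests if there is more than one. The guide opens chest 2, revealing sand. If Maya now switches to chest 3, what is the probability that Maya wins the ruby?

Condition on the true location of the ruby.
If it is in chest 1 (prior 1/4): the guide has 2 equally likely choices, so probability 1/2; weight (1/4)·(1/2) = 1/8.
If it is in chest 2 (prior 1/4): the guide opened chest 2, so this case is ruled out; weight (1/4)·0 = 0.
If it is in chest 3 (prior 1/2): the guide has no choice, probability 1; weight (1/2)·1 = 1/2.
The weights sum to 5/8.
So P(the ruby in chest 3 | the guide opened chest 2) = (1/2) / (5/8) = 4/5.

4/5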